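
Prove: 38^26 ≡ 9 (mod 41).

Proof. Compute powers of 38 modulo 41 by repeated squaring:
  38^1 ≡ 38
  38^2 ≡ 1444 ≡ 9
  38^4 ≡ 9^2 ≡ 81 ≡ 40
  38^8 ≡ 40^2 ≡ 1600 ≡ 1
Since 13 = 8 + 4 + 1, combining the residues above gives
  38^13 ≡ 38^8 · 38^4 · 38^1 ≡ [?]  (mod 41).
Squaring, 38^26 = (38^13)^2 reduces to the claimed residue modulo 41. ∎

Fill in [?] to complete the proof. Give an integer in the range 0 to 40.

3

Multiply the listed residues: 1 · 40 · 38 = 40 → 1520.
Reducing modulo 41: 1520 = 37·41 + 3, so 38^13 ≡ 3.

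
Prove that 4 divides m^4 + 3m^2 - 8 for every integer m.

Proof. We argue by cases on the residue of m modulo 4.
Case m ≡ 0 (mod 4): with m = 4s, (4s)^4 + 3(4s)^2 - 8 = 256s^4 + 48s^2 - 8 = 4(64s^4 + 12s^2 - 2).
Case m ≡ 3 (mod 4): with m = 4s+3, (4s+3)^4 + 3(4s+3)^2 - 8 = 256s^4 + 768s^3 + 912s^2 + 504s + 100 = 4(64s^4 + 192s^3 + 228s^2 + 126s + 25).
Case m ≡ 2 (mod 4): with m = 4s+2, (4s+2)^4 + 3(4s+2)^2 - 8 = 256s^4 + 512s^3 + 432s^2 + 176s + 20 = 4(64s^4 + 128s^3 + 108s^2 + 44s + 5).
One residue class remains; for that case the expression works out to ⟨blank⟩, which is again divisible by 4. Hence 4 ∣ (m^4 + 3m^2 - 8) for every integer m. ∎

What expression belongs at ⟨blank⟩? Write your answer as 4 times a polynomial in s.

The residues treated are {0, 3, 2}, so the missing case is m ≡ 1 (mod 4); write m = 4s+1.
Then (4s+1)^4 + 3(4s+1)^2 - 8 = 256s^4 + 256s^3 + 144s^2 + 40s - 4 = 4(64s^4 + 64s^3 + 36s^2 + 10s - 1).

4(64s^4 + 64s^3 + 36s^2 + 10s - 1)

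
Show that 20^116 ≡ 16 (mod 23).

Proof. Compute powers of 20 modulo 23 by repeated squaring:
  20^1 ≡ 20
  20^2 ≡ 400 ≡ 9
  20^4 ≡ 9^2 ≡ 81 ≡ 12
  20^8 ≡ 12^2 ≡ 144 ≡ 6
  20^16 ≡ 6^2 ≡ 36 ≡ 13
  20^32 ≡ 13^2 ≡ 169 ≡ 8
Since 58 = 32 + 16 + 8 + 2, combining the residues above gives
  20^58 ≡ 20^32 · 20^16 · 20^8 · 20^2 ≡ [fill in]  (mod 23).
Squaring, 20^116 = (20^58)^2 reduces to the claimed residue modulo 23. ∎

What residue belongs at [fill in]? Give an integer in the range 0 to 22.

20^32 · 20^16 · 20^8 · 20^2 ≡ 8 · 13 · 6 · 9 = 5616.
5616 mod 23 = 4, so 20^58 ≡ 4 (mod 23).

4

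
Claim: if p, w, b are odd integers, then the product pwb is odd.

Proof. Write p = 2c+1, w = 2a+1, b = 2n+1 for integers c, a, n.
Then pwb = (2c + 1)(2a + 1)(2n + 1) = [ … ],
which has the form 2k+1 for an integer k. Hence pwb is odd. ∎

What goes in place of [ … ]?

(2c + 1)(2a + 1)(2n + 1) = 8acn + 4ac + 4an + 2a + 4cn + 2c + 2n + 1
= 2(4acn + 2ac + 2an + a + 2cn + c + n) + 1.
Since 4acn + 2ac + 2an + a + 2cn + c + n is an integer, the product is of the form 2k+1 for an integer k.

2(4acn + 2ac + 2an + a + 2cn + c + n) + 1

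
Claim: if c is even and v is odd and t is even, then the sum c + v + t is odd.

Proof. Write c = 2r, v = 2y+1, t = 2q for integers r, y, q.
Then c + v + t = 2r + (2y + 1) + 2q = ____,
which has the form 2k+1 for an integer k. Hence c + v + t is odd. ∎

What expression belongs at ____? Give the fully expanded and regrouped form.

2(q + r + y) + 1

2r + (2y + 1) + 2q = 2q + 2r + 2y + 1
= 2(q + r + y) + 1.
Since q + r + y is an integer, the sum is of the form 2k+1 for an integer k.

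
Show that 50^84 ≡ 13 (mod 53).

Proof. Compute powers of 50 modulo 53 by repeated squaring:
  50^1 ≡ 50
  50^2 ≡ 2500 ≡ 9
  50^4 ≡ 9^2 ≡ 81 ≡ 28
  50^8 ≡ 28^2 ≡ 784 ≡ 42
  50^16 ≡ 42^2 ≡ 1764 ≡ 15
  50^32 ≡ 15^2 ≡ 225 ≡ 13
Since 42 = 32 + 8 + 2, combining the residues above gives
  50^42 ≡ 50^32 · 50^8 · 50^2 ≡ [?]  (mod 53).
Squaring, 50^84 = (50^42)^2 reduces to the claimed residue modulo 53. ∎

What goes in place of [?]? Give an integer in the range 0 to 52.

38

Multiply the listed residues: 13 · 42 · 9 = 546 → 4914.
Reducing modulo 53: 4914 = 92·53 + 38, so 50^42 ≡ 38.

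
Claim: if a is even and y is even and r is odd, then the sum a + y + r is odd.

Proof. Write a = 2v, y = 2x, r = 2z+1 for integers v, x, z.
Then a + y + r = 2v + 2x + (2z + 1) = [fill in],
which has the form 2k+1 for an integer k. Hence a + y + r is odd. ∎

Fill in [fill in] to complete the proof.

Expanding: 2v + 2x + (2z + 1) = 2v + 2x + 2z + 1.
Every term except the constant is even, so this is 2(v + x + z) + 1,
and v + x + z ∈ ℤ gives the required form.

2(v + x + z) + 1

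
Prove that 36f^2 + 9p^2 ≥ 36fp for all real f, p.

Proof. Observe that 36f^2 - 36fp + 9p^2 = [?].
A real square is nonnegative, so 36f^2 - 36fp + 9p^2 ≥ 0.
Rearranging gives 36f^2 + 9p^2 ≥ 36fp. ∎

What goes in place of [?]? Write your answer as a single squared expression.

(6f - 3p)^2

36f^2 - 36fp + 9p^2 is a perfect-square trinomial: the outer terms are (6f)^2 and (3p)^2, and the cross term is -2·6f·3p.
So 36f^2 - 36fp + 9p^2 = (6f - 3p)^2 ≥ 0.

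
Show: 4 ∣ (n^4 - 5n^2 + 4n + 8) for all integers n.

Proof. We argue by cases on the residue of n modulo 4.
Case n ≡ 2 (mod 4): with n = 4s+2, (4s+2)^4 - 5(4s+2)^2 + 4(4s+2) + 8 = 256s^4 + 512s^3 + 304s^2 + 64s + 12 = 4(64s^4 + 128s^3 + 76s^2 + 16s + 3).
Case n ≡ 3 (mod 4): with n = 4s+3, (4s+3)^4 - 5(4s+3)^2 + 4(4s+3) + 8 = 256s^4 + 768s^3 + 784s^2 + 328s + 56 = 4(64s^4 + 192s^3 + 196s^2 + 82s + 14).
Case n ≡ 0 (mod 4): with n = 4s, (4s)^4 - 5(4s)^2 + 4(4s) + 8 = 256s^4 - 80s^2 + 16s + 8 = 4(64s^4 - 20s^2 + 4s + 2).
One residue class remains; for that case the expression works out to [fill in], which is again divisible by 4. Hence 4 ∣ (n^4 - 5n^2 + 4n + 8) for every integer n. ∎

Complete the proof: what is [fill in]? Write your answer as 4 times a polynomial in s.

4(64s^4 + 64s^3 + 4s^2 - 2s + 2)

Only n ≡ 1 (mod 4) is unaccounted for. Put n = 4s+1:
(4s+1)^4 - 5(4s+1)^2 + 4(4s+1) + 8 expands to 256s^4 + 256s^3 + 16s^2 - 8s + 8,
and factoring out 4 leaves 4(64s^4 + 64s^3 + 4s^2 - 2s + 2).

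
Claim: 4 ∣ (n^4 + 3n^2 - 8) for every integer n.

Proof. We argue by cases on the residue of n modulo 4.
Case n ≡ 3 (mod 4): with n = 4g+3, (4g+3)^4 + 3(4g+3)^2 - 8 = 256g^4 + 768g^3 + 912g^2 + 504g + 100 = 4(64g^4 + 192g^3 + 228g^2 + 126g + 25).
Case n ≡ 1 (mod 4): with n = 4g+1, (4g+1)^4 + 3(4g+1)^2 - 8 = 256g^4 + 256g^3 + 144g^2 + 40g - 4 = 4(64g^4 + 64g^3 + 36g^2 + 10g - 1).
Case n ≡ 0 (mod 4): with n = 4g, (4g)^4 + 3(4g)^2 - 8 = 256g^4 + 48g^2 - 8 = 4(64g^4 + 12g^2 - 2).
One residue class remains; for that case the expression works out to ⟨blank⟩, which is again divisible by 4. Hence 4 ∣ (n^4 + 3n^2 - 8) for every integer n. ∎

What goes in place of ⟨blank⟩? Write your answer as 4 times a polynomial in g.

4(64g^4 + 128g^3 + 108g^2 + 44g + 5)

The residues treated are {3, 1, 0}, so the missing case is n ≡ 2 (mod 4); write n = 4g+2.
Then (4g+2)^4 + 3(4g+2)^2 - 8 = 256g^4 + 512g^3 + 432g^2 + 176g + 20 = 4(64g^4 + 128g^3 + 108g^2 + 44g + 5).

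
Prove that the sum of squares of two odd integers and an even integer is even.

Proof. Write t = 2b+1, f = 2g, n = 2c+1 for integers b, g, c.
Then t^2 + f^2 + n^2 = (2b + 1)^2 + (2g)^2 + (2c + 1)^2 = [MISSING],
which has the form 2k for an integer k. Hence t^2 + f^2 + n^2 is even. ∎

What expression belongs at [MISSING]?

Expanding: (2b + 1)^2 + (2g)^2 + (2c + 1)^2 = 4b^2 + 4b + 4c^2 + 4c + 4g^2 + 2.
Every term is even; pulling out the factor of 2 gives 2(2b^2 + 2b + 2c^2 + 2c + 2g^2 + 1).

2(2b^2 + 2b + 2c^2 + 2c + 2g^2 + 1)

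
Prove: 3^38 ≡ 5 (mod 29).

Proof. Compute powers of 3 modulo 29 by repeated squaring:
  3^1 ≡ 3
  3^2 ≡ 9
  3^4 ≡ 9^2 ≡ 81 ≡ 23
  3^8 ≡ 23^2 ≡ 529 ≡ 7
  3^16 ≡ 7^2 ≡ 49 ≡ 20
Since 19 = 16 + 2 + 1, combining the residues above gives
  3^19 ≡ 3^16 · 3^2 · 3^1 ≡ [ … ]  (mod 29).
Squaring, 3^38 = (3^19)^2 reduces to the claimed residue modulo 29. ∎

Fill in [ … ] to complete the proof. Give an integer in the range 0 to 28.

18

Multiply the listed residues: 20 · 9 · 3 = 180 → 540.
Reducing modulo 29: 540 = 18·29 + 18, so 3^19 ≡ 18.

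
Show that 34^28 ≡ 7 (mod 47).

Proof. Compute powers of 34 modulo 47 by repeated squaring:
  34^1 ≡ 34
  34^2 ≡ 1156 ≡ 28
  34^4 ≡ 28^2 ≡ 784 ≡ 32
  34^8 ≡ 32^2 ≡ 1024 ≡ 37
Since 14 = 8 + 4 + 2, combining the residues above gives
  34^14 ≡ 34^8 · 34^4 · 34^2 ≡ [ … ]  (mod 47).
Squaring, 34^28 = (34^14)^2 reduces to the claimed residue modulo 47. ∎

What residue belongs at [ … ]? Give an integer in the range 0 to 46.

17

34^8 · 34^4 · 34^2 ≡ 37 · 32 · 28 = 33152.
33152 mod 47 = 17, so 34^14 ≡ 17 (mod 47).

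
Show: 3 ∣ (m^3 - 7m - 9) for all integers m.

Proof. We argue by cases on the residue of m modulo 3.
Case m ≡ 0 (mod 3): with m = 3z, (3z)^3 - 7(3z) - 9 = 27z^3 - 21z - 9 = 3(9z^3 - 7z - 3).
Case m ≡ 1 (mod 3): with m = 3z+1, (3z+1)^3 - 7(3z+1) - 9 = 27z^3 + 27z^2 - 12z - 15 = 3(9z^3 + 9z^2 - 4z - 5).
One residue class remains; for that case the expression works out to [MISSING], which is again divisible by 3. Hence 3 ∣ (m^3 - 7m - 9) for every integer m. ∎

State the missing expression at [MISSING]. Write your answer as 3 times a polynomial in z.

3(9z^3 + 18z^2 + 5z - 5)

The residues treated are {0, 1}, so the missing case is m ≡ 2 (mod 3); write m = 3z+2.
Then (3z+2)^3 - 7(3z+2) - 9 = 27z^3 + 54z^2 + 15z - 15 = 3(9z^3 + 18z^2 + 5z - 5).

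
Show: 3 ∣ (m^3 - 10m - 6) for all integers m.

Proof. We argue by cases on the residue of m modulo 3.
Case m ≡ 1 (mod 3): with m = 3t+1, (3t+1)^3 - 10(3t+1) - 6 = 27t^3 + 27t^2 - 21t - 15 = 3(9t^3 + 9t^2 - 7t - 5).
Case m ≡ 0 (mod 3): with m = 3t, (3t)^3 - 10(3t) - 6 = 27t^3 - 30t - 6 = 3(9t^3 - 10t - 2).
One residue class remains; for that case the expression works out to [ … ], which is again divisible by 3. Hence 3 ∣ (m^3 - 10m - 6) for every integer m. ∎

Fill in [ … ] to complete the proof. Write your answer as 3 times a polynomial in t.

The residues treated are {1, 0}, so the missing case is m ≡ 2 (mod 3); write m = 3t+2.
Then (3t+2)^3 - 10(3t+2) - 6 = 27t^3 + 54t^2 + 6t - 18 = 3(9t^3 + 18t^2 + 2t - 6).

3(9t^3 + 18t^2 + 2t - 6)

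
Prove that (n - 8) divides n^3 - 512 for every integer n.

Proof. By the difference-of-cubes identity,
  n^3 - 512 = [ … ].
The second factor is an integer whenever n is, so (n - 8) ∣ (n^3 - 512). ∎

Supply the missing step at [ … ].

Polynomial division of n^3 - 512 by n - 8 leaves remainder 0 and quotient n^2 + 8n + 64.
Hence n^3 - 512 = (n - 8)(n^2 + 8n + 64).

(n - 8)(n^2 + 8n + 64)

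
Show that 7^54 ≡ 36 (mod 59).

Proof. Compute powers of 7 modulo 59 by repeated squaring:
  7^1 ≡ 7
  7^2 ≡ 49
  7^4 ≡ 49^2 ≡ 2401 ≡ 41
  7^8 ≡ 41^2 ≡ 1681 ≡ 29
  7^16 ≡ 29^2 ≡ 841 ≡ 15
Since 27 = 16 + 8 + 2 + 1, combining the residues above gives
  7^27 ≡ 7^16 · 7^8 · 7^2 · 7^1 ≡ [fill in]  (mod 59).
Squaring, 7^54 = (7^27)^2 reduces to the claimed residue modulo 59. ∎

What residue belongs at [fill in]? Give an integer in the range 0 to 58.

53

7^16 · 7^8 · 7^2 · 7^1 ≡ 15 · 29 · 49 · 7 = 149205.
149205 mod 59 = 53, so 7^27 ≡ 53 (mod 59).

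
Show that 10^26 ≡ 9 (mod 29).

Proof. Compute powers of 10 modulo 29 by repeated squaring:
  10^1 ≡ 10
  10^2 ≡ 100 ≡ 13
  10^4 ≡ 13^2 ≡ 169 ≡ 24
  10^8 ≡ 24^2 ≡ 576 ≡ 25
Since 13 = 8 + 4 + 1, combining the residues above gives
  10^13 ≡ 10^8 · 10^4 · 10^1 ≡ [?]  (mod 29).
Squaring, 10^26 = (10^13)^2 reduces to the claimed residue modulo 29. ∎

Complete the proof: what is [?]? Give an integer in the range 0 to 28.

26

10^8 · 10^4 · 10^1 ≡ 25 · 24 · 10 = 6000.
6000 mod 29 = 26, so 10^13 ≡ 26 (mod 29).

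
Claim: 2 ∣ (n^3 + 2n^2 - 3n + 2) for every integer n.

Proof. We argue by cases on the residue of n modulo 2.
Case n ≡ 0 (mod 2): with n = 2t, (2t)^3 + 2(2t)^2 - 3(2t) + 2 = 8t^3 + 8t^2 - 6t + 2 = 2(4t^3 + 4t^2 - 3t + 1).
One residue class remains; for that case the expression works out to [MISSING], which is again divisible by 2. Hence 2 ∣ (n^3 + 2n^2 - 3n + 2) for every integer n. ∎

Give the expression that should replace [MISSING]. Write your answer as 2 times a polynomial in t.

2(4t^3 + 10t^2 + 4t + 1)

The residues treated are {0}, so the missing case is n ≡ 1 (mod 2); write n = 2t+1.
Then (2t+1)^3 + 2(2t+1)^2 - 3(2t+1) + 2 = 8t^3 + 20t^2 + 8t + 2 = 2(4t^3 + 10t^2 + 4t + 1).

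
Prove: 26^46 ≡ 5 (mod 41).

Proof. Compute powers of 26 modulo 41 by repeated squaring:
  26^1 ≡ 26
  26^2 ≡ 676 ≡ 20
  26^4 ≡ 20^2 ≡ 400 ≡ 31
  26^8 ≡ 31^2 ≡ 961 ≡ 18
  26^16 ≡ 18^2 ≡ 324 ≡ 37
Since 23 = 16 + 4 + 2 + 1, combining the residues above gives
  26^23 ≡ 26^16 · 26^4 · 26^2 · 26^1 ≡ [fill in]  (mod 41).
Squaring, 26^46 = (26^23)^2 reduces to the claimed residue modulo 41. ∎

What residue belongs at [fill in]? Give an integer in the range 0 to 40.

13

26^16 · 26^4 · 26^2 · 26^1 ≡ 37 · 31 · 20 · 26 = 596440.
596440 mod 41 = 13, so 26^23 ≡ 13 (mod 41).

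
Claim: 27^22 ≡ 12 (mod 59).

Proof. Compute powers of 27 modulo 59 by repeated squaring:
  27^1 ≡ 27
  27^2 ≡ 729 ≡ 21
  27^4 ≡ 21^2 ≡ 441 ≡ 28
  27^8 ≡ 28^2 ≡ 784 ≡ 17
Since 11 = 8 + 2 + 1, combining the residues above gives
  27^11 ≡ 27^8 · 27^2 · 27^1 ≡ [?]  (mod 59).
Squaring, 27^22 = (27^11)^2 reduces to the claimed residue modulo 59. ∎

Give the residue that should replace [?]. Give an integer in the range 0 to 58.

22

27^8 · 27^2 · 27^1 ≡ 17 · 21 · 27 = 9639.
9639 mod 59 = 22, so 27^11 ≡ 22 (mod 59).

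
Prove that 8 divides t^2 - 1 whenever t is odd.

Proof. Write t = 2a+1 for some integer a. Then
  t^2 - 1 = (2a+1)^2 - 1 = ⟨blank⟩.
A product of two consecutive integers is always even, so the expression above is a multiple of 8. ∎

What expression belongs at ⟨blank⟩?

4a(a + 1)

(2a+1)^2 - 1 = 4a^2 + 4a + 1 - 1 = 4a^2 + 4a = 4a(a+1).
Since a and a+1 are consecutive, a(a+1) is even, and 4·(even) is a multiple of 8.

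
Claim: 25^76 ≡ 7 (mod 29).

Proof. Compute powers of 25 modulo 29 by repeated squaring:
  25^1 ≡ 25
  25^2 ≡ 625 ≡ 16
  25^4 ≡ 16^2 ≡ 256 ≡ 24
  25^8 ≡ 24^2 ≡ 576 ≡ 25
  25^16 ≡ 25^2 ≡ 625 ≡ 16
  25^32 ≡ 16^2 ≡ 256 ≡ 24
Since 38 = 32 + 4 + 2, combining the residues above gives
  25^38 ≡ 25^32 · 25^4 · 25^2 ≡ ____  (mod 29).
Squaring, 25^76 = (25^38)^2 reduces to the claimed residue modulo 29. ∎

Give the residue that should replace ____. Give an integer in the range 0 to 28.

23

25^32 · 25^4 · 25^2 ≡ 24 · 24 · 16 = 9216.
9216 mod 29 = 23, so 25^38 ≡ 23 (mod 29).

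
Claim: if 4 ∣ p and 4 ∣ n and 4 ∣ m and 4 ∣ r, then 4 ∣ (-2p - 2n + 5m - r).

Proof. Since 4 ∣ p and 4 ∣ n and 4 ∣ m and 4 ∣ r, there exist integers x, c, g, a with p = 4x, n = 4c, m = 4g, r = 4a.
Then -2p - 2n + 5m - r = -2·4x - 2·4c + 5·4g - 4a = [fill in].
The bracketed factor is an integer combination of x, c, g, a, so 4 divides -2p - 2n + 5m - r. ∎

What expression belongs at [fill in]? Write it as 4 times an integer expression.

Pull the common 4 out of every term: -2·4x - 2·4c + 5·4g - 4a = 4(-a - 2c + 5g - 2x).
-a - 2c + 5g - 2x is an integer, which exhibits the divisibility.

4(-a - 2c + 5g - 2x)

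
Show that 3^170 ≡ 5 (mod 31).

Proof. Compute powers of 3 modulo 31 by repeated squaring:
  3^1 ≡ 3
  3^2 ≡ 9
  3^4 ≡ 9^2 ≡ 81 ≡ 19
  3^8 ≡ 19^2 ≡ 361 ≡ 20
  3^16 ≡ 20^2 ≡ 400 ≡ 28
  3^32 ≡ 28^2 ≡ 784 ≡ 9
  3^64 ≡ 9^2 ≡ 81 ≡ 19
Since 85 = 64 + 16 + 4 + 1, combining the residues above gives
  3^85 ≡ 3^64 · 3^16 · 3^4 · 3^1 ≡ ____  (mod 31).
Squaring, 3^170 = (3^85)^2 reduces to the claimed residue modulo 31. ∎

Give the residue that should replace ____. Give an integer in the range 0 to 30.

6

3^64 · 3^16 · 3^4 · 3^1 ≡ 19 · 28 · 19 · 3 = 30324.
30324 mod 31 = 6, so 3^85 ≡ 6 (mod 31).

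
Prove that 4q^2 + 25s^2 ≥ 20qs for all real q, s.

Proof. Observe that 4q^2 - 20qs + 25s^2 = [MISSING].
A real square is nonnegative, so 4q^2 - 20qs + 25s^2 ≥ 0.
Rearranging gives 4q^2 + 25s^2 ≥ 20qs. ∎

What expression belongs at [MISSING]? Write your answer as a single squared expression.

The leading and trailing coefficients are 2^2 and 5^2, and 20 = 2·2·5, so the trinomial is (2q - 5s)^2.
Hence 4q^2 - 20qs + 25s^2 ≥ 0.

(2q - 5s)^2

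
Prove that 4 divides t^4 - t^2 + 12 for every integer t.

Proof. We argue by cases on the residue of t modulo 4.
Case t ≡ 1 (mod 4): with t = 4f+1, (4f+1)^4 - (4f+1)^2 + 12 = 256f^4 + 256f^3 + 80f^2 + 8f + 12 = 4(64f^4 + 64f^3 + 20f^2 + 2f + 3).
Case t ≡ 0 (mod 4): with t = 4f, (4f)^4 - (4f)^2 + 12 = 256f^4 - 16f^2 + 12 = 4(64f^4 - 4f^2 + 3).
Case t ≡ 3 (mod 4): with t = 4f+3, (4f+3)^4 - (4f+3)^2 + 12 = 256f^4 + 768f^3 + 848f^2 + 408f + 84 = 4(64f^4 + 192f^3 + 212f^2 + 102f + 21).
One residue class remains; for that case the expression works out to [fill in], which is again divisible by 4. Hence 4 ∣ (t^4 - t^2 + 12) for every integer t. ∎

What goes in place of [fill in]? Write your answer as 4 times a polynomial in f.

Only t ≡ 2 (mod 4) is unaccounted for. Put t = 4f+2:
(4f+2)^4 - (4f+2)^2 + 12 expands to 256f^4 + 512f^3 + 368f^2 + 112f + 24,
and factoring out 4 leaves 4(64f^4 + 128f^3 + 92f^2 + 28f + 6).

4(64f^4 + 128f^3 + 92f^2 + 28f + 6)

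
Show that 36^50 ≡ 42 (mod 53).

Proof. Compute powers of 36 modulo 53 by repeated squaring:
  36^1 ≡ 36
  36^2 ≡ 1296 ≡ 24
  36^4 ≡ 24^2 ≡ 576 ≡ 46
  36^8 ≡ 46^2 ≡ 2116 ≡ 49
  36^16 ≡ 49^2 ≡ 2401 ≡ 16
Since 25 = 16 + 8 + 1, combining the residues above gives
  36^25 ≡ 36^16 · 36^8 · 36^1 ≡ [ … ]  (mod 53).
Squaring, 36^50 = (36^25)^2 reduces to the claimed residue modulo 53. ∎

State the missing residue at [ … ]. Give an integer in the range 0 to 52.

28

Multiply the listed residues: 16 · 49 · 36 = 784 → 28224.
Reducing modulo 53: 28224 = 532·53 + 28, so 36^25 ≡ 28.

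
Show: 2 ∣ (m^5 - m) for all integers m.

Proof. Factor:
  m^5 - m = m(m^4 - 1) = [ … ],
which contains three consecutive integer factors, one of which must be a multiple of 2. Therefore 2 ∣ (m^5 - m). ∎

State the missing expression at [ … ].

m^4 - 1 = (m^2 - 1)(m^2 + 1), and m^2 - 1 = (m-1)(m+1).
So m(m^4 - 1) = (m - 1)m(m + 1)(m^2 + 1).

(m - 1)m(m + 1)(m^2 + 1)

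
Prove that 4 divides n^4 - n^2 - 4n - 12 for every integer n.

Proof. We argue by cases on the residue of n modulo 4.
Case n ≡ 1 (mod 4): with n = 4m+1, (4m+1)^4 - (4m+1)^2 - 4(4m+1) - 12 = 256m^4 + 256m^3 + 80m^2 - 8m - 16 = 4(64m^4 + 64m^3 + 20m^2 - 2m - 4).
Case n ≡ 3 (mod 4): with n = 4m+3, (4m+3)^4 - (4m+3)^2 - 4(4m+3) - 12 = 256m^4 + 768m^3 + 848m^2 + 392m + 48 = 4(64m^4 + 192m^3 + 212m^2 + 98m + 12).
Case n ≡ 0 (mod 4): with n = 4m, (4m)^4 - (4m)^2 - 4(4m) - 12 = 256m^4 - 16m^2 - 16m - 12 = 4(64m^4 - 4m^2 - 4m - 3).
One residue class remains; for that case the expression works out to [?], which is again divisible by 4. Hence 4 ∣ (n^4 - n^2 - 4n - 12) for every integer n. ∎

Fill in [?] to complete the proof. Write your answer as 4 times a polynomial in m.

4(64m^4 + 128m^3 + 92m^2 + 24m - 2)

The residues treated are {1, 3, 0}, so the missing case is n ≡ 2 (mod 4); write n = 4m+2.
Then (4m+2)^4 - (4m+2)^2 - 4(4m+2) - 12 = 256m^4 + 512m^3 + 368m^2 + 96m - 8 = 4(64m^4 + 128m^3 + 92m^2 + 24m - 2).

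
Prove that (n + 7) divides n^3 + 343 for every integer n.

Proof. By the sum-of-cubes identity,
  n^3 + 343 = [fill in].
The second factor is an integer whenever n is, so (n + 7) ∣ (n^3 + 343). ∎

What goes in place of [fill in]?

Polynomial division of n^3 + 343 by n + 7 leaves remainder 0 and quotient n^2 - 7n + 49.
Hence n^3 + 343 = (n + 7)(n^2 - 7n + 49).

(n + 7)(n^2 - 7n + 49)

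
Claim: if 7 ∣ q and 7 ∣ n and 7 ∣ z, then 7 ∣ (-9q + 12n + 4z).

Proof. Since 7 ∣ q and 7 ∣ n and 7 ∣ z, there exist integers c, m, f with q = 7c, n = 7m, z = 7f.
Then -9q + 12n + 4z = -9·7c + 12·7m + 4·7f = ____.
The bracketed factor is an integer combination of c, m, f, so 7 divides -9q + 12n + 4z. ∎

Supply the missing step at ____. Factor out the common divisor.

Pull the common 7 out of every term: -9·7c + 12·7m + 4·7f = 7(-9c + 4f + 12m).
-9c + 4f + 12m is an integer, which exhibits the divisibility.

7(-9c + 4f + 12m)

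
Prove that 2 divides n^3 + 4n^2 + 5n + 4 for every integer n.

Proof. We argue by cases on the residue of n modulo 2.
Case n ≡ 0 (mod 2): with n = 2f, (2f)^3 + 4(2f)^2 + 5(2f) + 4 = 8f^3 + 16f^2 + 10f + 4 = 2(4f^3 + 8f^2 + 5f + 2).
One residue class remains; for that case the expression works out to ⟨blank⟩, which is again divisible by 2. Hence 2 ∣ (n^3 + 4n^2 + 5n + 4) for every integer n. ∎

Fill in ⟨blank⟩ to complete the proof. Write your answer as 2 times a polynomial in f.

Only n ≡ 1 (mod 2) is unaccounted for. Put n = 2f+1:
(2f+1)^3 + 4(2f+1)^2 + 5(2f+1) + 4 expands to 8f^3 + 28f^2 + 32f + 14,
and factoring out 2 leaves 2(4f^3 + 14f^2 + 16f + 7).

2(4f^3 + 14f^2 + 16f + 7)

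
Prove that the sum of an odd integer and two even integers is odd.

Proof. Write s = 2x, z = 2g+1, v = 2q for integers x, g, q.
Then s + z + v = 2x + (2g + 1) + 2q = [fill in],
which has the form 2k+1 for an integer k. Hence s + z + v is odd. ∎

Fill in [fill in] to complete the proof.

Expanding: 2x + (2g + 1) + 2q = 2g + 2q + 2x + 1.
Every term except the constant is even, so this is 2(g + q + x) + 1,
and g + q + x ∈ ℤ gives the required form.

2(g + q + x) + 1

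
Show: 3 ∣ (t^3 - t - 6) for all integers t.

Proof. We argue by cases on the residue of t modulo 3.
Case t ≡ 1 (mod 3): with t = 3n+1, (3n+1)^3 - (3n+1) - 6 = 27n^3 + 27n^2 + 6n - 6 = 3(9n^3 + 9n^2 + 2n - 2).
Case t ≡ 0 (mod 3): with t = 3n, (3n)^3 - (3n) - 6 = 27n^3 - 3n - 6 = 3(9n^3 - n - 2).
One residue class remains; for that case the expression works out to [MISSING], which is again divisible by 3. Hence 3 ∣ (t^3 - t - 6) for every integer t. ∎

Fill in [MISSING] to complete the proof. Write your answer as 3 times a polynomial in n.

The residues treated are {1, 0}, so the missing case is t ≡ 2 (mod 3); write t = 3n+2.
Then (3n+2)^3 - (3n+2) - 6 = 27n^3 + 54n^2 + 33n = 3(9n^3 + 18n^2 + 11n).

3(9n^3 + 18n^2 + 11n)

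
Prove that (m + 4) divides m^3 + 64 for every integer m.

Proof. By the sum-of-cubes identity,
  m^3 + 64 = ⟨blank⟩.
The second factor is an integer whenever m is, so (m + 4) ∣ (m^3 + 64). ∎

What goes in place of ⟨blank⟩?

(m + 4)(m^2 - 4m + 16)

a^3 + b^3 = (a + b)(a^2 - ab + b^2). With a = m, b = 4:
m^3 + 64 = (m + 4)(m^2 - 4m + 16).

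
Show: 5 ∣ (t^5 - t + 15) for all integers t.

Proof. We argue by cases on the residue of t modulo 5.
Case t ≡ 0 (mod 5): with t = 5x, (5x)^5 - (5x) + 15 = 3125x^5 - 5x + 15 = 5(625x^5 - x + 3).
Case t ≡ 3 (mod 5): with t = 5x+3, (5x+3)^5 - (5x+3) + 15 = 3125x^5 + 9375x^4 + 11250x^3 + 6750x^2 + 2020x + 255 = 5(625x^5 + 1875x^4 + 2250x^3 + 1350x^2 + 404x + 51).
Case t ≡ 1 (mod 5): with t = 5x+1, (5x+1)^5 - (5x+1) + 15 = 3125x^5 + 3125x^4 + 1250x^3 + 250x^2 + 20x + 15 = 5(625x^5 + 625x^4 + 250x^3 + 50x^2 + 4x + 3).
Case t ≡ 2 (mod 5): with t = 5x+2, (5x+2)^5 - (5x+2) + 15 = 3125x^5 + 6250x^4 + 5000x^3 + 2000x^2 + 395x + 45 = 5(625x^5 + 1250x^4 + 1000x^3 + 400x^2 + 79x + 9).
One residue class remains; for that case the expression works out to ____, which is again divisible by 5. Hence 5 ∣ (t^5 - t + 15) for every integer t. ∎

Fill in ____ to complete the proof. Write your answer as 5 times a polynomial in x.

5(625x^5 + 2500x^4 + 4000x^3 + 3200x^2 + 1279x + 207)

The residues treated are {0, 3, 1, 2}, so the missing case is t ≡ 4 (mod 5); write t = 5x+4.
Then (5x+4)^5 - (5x+4) + 15 = 3125x^5 + 12500x^4 + 20000x^3 + 16000x^2 + 6395x + 1035 = 5(625x^5 + 2500x^4 + 4000x^3 + 3200x^2 + 1279x + 207).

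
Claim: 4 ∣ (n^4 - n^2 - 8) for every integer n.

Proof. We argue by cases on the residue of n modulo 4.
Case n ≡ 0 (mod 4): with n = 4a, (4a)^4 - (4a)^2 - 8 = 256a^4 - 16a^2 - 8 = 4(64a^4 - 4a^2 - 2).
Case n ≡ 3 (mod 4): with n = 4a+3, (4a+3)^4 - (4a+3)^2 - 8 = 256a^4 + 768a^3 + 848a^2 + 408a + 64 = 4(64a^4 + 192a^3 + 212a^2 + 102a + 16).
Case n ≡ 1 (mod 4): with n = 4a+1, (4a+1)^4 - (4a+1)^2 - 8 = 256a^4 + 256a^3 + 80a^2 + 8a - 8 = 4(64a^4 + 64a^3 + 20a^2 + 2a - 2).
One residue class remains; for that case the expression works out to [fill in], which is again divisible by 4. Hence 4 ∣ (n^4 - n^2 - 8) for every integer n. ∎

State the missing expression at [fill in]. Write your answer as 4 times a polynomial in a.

4(64a^4 + 128a^3 + 92a^2 + 28a + 1)

Only n ≡ 2 (mod 4) is unaccounted for. Put n = 4a+2:
(4a+2)^4 - (4a+2)^2 - 8 expands to 256a^4 + 512a^3 + 368a^2 + 112a + 4,
and factoring out 4 leaves 4(64a^4 + 128a^3 + 92a^2 + 28a + 1).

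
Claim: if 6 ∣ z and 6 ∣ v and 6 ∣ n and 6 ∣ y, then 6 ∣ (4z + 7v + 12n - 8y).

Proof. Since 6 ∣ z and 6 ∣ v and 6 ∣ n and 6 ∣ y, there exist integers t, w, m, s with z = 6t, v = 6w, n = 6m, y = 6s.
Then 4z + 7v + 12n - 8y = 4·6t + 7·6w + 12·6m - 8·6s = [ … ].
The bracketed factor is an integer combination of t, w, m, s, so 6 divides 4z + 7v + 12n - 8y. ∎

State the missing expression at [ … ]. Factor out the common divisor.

6(12m - 8s + 4t + 7w)

Pull the common 6 out of every term: 4·6t + 7·6w + 12·6m - 8·6s = 6(12m - 8s + 4t + 7w).
12m - 8s + 4t + 7w is an integer, which exhibits the divisibility.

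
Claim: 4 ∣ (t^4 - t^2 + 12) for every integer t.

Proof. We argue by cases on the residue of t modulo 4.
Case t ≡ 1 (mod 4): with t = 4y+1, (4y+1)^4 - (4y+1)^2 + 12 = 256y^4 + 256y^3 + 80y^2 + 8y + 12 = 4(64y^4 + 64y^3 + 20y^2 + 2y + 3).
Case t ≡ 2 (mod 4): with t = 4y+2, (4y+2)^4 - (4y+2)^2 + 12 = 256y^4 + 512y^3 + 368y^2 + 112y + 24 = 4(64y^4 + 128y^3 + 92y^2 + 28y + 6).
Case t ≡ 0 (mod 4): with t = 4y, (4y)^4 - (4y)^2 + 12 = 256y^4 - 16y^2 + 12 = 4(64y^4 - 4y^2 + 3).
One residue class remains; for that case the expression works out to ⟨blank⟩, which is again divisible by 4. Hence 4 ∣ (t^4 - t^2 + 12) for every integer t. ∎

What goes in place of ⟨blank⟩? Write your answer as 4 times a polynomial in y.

Only t ≡ 3 (mod 4) is unaccounted for. Put t = 4y+3:
(4y+3)^4 - (4y+3)^2 + 12 expands to 256y^4 + 768y^3 + 848y^2 + 408y + 84,
and factoring out 4 leaves 4(64y^4 + 192y^3 + 212y^2 + 102y + 21).

4(64y^4 + 192y^3 + 212y^2 + 102y + 21)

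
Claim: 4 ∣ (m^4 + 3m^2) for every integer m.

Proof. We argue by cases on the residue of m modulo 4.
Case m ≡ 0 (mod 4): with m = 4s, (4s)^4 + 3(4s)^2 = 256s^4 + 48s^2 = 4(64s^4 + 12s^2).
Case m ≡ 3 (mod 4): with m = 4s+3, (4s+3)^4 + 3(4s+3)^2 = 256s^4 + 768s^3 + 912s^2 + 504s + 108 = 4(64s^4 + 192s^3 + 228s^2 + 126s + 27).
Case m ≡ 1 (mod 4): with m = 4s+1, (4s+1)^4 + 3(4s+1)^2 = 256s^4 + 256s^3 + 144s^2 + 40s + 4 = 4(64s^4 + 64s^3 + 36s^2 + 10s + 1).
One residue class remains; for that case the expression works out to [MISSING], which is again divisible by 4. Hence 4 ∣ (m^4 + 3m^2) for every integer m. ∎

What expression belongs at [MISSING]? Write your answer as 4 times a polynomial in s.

The residues treated are {0, 3, 1}, so the missing case is m ≡ 2 (mod 4); write m = 4s+2.
Then (4s+2)^4 + 3(4s+2)^2 = 256s^4 + 512s^3 + 432s^2 + 176s + 28 = 4(64s^4 + 128s^3 + 108s^2 + 44s + 7).

4(64s^4 + 128s^3 + 108s^2 + 44s + 7)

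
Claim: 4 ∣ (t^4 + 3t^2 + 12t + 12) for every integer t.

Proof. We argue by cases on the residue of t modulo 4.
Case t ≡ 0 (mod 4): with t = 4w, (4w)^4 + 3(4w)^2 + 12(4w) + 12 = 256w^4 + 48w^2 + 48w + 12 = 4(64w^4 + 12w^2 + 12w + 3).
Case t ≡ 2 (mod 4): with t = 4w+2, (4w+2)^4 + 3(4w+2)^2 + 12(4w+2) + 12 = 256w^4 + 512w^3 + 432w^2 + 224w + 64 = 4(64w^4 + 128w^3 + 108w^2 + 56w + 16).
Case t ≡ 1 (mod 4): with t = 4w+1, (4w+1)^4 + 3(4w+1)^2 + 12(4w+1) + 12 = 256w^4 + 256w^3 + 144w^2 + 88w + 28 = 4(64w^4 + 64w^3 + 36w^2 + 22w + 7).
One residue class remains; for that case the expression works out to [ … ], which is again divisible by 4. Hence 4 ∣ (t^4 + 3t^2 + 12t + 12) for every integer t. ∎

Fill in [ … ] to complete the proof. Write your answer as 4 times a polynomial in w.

4(64w^4 + 192w^3 + 228w^2 + 138w + 39)

Only t ≡ 3 (mod 4) is unaccounted for. Put t = 4w+3:
(4w+3)^4 + 3(4w+3)^2 + 12(4w+3) + 12 expands to 256w^4 + 768w^3 + 912w^2 + 552w + 156,
and factoring out 4 leaves 4(64w^4 + 192w^3 + 228w^2 + 138w + 39).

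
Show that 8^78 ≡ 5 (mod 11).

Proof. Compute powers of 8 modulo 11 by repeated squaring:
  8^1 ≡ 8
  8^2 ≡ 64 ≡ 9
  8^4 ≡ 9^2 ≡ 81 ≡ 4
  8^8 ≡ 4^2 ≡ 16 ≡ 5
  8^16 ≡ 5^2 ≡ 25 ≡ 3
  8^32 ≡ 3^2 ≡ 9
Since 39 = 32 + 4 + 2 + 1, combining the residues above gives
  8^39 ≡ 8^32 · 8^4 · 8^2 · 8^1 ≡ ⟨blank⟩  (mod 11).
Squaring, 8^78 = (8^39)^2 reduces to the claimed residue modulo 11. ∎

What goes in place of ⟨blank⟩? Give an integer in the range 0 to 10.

7

Multiply the listed residues: 9 · 4 · 9 · 8 = 36 → 324 → 2592.
Reducing modulo 11: 2592 = 235·11 + 7, so 8^39 ≡ 7.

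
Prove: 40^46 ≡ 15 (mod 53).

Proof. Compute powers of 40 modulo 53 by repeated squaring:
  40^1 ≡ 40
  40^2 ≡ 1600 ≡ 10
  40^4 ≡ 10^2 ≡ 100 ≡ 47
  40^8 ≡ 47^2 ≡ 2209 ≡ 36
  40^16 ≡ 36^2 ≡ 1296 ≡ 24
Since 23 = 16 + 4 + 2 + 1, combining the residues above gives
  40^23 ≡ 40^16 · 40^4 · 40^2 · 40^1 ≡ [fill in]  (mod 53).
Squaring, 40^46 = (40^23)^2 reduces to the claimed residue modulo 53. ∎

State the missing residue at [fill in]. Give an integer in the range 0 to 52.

11

40^16 · 40^4 · 40^2 · 40^1 ≡ 24 · 47 · 10 · 40 = 451200.
451200 mod 53 = 11, so 40^23 ≡ 11 (mod 53).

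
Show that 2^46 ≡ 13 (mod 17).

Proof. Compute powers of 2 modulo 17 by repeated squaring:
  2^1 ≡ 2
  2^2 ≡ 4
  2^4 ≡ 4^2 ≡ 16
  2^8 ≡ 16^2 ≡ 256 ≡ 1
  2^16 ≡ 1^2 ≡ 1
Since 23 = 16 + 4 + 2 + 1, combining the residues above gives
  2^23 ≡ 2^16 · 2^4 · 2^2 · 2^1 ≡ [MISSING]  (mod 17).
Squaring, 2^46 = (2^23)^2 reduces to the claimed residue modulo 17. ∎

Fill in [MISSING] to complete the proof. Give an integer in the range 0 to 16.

9

Multiply the listed residues: 1 · 16 · 4 · 2 = 16 → 64 → 128.
Reducing modulo 17: 128 = 7·17 + 9, so 2^23 ≡ 9.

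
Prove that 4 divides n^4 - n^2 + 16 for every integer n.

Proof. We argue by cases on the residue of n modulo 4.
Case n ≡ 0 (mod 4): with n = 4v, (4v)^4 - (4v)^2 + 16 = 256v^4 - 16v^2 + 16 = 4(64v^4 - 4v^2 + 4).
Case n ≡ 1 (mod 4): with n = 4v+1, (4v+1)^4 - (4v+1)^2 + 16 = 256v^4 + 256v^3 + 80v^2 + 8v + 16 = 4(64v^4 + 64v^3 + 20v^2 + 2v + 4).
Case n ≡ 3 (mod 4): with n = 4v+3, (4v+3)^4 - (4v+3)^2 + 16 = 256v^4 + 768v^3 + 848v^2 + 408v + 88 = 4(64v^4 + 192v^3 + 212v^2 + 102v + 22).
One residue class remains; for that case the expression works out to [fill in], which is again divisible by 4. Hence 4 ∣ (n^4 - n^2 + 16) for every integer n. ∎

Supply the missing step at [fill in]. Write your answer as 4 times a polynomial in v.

The residues treated are {0, 1, 3}, so the missing case is n ≡ 2 (mod 4); write n = 4v+2.
Then (4v+2)^4 - (4v+2)^2 + 16 = 256v^4 + 512v^3 + 368v^2 + 112v + 28 = 4(64v^4 + 128v^3 + 92v^2 + 28v + 7).

4(64v^4 + 128v^3 + 92v^2 + 28v + 7)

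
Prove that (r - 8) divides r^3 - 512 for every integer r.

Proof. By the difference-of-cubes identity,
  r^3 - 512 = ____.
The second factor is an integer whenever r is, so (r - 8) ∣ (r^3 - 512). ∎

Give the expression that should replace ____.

Polynomial division of r^3 - 512 by r - 8 leaves remainder 0 and quotient r^2 + 8r + 64.
Hence r^3 - 512 = (r - 8)(r^2 + 8r + 64).

(r - 8)(r^2 + 8r + 64)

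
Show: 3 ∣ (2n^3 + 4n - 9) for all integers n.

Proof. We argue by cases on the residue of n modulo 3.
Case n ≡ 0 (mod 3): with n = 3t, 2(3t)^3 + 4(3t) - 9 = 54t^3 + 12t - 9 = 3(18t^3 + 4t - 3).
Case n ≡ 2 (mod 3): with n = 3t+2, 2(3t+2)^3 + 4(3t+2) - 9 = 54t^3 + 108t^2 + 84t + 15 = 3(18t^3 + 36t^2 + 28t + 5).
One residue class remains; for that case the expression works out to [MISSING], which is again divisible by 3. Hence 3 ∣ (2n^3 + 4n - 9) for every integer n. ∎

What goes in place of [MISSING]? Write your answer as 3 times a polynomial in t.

3(18t^3 + 18t^2 + 10t - 1)

Only n ≡ 1 (mod 3) is unaccounted for. Put n = 3t+1:
2(3t+1)^3 + 4(3t+1) - 9 expands to 54t^3 + 54t^2 + 30t - 3,
and factoring out 3 leaves 3(18t^3 + 18t^2 + 10t - 1).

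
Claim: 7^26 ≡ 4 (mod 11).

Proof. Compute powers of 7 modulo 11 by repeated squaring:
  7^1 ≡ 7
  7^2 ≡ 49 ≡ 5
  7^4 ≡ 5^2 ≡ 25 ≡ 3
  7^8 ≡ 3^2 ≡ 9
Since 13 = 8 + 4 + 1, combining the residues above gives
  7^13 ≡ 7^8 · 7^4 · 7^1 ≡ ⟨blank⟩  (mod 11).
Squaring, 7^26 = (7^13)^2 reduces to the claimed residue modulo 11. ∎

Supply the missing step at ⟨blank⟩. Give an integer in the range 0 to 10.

2

Multiply the listed residues: 9 · 3 · 7 = 27 → 189.
Reducing modulo 11: 189 = 17·11 + 2, so 7^13 ≡ 2.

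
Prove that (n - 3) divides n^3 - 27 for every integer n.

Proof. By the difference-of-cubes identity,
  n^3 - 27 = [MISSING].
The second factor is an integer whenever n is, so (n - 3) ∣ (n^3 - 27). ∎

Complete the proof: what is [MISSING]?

(n - 3)(n^2 + 3n + 9)

a^3 - b^3 = (a - b)(a^2 + ab + b^2). With a = n, b = 3:
n^3 - 27 = (n - 3)(n^2 + 3n + 9).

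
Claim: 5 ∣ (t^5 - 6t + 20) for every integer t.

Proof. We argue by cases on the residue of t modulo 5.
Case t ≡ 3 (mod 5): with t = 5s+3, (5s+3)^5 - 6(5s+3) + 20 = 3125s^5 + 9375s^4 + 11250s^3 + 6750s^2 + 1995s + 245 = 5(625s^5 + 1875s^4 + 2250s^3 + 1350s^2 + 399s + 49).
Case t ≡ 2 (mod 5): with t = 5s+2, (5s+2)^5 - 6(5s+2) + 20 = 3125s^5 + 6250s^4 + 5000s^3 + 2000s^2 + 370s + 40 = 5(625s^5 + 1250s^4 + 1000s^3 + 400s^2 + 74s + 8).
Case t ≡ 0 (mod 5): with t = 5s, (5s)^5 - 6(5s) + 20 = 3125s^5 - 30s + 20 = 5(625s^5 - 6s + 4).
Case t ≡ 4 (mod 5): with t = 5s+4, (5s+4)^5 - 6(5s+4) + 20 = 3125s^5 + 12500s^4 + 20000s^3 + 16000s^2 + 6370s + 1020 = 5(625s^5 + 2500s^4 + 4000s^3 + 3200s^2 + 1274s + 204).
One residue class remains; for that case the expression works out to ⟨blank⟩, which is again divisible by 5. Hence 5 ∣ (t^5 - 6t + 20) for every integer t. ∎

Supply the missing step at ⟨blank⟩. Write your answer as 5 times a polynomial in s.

The residues treated are {3, 2, 0, 4}, so the missing case is t ≡ 1 (mod 5); write t = 5s+1.
Then (5s+1)^5 - 6(5s+1) + 20 = 3125s^5 + 3125s^4 + 1250s^3 + 250s^2 - 5s + 15 = 5(625s^5 + 625s^4 + 250s^3 + 50s^2 - s + 3).

5(625s^5 + 625s^4 + 250s^3 + 50s^2 - s + 3)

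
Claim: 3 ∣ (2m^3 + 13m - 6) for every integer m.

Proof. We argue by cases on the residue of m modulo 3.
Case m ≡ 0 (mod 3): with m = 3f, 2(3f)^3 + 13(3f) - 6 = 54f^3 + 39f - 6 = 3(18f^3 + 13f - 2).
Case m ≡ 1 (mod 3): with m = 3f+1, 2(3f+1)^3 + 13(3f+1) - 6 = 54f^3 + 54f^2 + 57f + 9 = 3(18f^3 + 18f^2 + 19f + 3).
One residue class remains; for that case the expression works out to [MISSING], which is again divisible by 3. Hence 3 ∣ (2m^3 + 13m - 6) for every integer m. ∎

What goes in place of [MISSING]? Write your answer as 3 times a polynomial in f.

3(18f^3 + 36f^2 + 37f + 12)

Only m ≡ 2 (mod 3) is unaccounted for. Put m = 3f+2:
2(3f+2)^3 + 13(3f+2) - 6 expands to 54f^3 + 108f^2 + 111f + 36,
and factoring out 3 leaves 3(18f^3 + 36f^2 + 37f + 12).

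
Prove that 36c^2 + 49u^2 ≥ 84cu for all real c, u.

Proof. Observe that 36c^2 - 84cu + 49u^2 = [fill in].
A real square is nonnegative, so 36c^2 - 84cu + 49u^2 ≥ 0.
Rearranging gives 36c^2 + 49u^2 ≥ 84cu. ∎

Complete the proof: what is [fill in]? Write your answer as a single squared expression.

36c^2 - 84cu + 49u^2 is a perfect-square trinomial: the outer terms are (6c)^2 and (7u)^2, and the cross term is -2·6c·7u.
So 36c^2 - 84cu + 49u^2 = (6c - 7u)^2 ≥ 0.

(6c - 7u)^2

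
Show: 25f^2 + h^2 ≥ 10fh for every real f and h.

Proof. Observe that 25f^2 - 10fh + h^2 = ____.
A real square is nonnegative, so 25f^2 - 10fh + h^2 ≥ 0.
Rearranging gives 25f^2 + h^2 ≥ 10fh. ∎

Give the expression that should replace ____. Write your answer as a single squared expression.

(5f - h)^2

The leading and trailing coefficients are 5^2 and 1^2, and 10 = 2·5·1, so the trinomial is (5f - h)^2.
Hence 25f^2 - 10fh + h^2 ≥ 0.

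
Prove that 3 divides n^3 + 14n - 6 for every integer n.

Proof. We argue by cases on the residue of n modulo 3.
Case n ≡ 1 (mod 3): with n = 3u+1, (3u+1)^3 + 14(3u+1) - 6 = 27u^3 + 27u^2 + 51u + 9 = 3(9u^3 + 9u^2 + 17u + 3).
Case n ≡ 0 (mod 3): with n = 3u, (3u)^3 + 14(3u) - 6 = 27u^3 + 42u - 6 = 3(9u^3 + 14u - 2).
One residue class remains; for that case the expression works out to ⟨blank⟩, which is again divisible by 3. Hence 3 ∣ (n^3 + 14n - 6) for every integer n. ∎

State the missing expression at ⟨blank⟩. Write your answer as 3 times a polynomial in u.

The residues treated are {1, 0}, so the missing case is n ≡ 2 (mod 3); write n = 3u+2.
Then (3u+2)^3 + 14(3u+2) - 6 = 27u^3 + 54u^2 + 78u + 30 = 3(9u^3 + 18u^2 + 26u + 10).

3(9u^3 + 18u^2 + 26u + 10)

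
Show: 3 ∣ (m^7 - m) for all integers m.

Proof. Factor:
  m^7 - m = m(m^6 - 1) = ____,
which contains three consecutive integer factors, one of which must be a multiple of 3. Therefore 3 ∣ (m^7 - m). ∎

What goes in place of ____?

m^6 - 1 = (m^2 - 1)(m^4 + m^2 + 1), and m^2 - 1 = (m-1)(m+1).
So m(m^6 - 1) = (m - 1)m(m + 1)(m^4 + m^2 + 1).

(m - 1)m(m + 1)(m^4 + m^2 + 1)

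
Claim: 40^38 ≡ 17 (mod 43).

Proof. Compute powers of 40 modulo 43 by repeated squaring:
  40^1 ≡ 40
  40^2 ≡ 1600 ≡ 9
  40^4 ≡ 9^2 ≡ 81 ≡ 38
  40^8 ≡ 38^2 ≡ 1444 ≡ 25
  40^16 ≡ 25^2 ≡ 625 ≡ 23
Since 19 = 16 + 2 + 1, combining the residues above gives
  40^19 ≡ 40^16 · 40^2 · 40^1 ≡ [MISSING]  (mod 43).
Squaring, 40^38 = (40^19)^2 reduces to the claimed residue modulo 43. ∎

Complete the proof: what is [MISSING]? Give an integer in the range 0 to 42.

24

40^16 · 40^2 · 40^1 ≡ 23 · 9 · 40 = 8280.
8280 mod 43 = 24, so 40^19 ≡ 24 (mod 43).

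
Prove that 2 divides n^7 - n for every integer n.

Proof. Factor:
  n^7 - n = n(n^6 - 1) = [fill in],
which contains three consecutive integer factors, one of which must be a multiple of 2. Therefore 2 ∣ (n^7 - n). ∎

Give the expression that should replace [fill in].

(n - 1)n(n + 1)(n^4 + n^2 + 1)

n^6 - 1 = (n^2 - 1)(n^4 + n^2 + 1), and n^2 - 1 = (n-1)(n+1).
So n(n^6 - 1) = (n - 1)n(n + 1)(n^4 + n^2 + 1).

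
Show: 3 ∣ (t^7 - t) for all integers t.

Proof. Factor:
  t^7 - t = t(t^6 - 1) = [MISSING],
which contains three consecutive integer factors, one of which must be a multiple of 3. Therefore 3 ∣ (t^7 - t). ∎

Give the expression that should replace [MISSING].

(t - 1)t(t + 1)(t^4 + t^2 + 1)

t^6 - 1 = (t^2 - 1)(t^4 + t^2 + 1), and t^2 - 1 = (t-1)(t+1).
So t(t^6 - 1) = (t - 1)t(t + 1)(t^4 + t^2 + 1).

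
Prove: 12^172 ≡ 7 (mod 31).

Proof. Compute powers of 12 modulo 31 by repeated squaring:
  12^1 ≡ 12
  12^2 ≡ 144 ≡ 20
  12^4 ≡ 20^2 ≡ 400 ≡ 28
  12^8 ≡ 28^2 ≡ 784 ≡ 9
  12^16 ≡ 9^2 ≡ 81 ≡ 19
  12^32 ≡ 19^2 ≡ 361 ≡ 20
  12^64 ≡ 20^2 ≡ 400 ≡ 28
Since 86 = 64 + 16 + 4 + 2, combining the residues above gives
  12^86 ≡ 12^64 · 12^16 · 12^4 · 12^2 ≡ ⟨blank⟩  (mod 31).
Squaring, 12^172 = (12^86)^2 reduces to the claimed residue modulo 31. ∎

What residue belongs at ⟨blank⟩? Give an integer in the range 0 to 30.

Multiply the listed residues: 28 · 19 · 28 · 20 = 532 → 14896 → 297920.
Reducing modulo 31: 297920 = 9610·31 + 10, so 12^86 ≡ 10.

10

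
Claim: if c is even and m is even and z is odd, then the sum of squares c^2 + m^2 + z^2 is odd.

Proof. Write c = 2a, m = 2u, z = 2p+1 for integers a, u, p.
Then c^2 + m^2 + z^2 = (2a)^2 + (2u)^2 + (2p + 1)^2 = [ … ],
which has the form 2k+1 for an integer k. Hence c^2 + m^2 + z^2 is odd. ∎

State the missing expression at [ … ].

Expanding: (2a)^2 + (2u)^2 + (2p + 1)^2 = 4a^2 + 4p^2 + 4p + 4u^2 + 1.
Every term except the constant is even, so this is 2(2a^2 + 2p^2 + 2p + 2u^2) + 1,
and 2a^2 + 2p^2 + 2p + 2u^2 ∈ ℤ gives the required form.

2(2a^2 + 2p^2 + 2p + 2u^2) + 1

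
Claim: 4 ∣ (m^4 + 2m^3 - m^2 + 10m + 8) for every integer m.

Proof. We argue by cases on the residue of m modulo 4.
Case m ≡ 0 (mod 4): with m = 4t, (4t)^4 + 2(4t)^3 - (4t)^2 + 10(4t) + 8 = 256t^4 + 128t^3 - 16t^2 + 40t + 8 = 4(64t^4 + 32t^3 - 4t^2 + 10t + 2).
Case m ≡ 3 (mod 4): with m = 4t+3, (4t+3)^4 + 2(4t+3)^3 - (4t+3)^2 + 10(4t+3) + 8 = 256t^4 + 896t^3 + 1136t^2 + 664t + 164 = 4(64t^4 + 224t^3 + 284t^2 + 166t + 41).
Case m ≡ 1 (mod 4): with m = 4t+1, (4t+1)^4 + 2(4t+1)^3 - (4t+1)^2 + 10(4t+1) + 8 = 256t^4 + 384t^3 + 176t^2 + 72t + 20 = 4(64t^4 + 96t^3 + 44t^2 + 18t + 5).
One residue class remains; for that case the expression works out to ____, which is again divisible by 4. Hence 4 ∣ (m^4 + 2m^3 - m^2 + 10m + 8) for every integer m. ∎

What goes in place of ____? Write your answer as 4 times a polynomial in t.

Only m ≡ 2 (mod 4) is unaccounted for. Put m = 4t+2:
(4t+2)^4 + 2(4t+2)^3 - (4t+2)^2 + 10(4t+2) + 8 expands to 256t^4 + 640t^3 + 560t^2 + 248t + 56,
and factoring out 4 leaves 4(64t^4 + 160t^3 + 140t^2 + 62t + 14).

4(64t^4 + 160t^3 + 140t^2 + 62t + 14)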